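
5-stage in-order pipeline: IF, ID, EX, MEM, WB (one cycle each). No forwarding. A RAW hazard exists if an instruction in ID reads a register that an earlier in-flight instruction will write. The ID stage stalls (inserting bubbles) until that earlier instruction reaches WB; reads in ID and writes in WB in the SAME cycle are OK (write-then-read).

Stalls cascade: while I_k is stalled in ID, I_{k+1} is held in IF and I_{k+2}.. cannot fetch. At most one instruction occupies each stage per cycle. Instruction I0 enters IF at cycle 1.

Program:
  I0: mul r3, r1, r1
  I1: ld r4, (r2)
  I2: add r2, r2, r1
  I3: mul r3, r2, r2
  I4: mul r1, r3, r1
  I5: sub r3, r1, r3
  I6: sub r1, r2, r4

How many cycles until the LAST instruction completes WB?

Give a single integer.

Answer: 17

Derivation:
I0 mul r3 <- r1,r1: IF@1 ID@2 stall=0 (-) EX@3 MEM@4 WB@5
I1 ld r4 <- r2: IF@2 ID@3 stall=0 (-) EX@4 MEM@5 WB@6
I2 add r2 <- r2,r1: IF@3 ID@4 stall=0 (-) EX@5 MEM@6 WB@7
I3 mul r3 <- r2,r2: IF@4 ID@5 stall=2 (RAW on I2.r2 (WB@7)) EX@8 MEM@9 WB@10
I4 mul r1 <- r3,r1: IF@5 ID@8 stall=2 (RAW on I3.r3 (WB@10)) EX@11 MEM@12 WB@13
I5 sub r3 <- r1,r3: IF@8 ID@11 stall=2 (RAW on I4.r1 (WB@13)) EX@14 MEM@15 WB@16
I6 sub r1 <- r2,r4: IF@11 ID@14 stall=0 (-) EX@15 MEM@16 WB@17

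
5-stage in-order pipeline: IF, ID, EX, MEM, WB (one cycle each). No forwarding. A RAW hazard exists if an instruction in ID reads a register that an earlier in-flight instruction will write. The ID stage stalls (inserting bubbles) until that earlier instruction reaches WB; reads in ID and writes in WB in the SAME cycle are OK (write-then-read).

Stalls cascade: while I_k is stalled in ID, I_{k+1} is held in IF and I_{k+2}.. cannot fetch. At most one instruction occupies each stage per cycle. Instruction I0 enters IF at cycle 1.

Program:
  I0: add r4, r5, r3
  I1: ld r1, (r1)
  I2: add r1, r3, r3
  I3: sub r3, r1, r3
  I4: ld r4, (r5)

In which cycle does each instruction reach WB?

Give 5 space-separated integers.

I0 add r4 <- r5,r3: IF@1 ID@2 stall=0 (-) EX@3 MEM@4 WB@5
I1 ld r1 <- r1: IF@2 ID@3 stall=0 (-) EX@4 MEM@5 WB@6
I2 add r1 <- r3,r3: IF@3 ID@4 stall=0 (-) EX@5 MEM@6 WB@7
I3 sub r3 <- r1,r3: IF@4 ID@5 stall=2 (RAW on I2.r1 (WB@7)) EX@8 MEM@9 WB@10
I4 ld r4 <- r5: IF@5 ID@8 stall=0 (-) EX@9 MEM@10 WB@11

Answer: 5 6 7 10 11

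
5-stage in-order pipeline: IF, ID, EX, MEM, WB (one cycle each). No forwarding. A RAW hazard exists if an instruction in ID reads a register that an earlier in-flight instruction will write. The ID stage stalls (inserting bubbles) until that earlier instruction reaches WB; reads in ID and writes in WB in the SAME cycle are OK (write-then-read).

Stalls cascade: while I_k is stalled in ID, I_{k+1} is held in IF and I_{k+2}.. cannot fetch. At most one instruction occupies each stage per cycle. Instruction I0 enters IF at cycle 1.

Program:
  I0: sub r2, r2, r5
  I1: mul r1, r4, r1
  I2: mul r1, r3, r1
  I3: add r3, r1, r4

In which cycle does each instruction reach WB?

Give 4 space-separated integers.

Answer: 5 6 9 12

Derivation:
I0 sub r2 <- r2,r5: IF@1 ID@2 stall=0 (-) EX@3 MEM@4 WB@5
I1 mul r1 <- r4,r1: IF@2 ID@3 stall=0 (-) EX@4 MEM@5 WB@6
I2 mul r1 <- r3,r1: IF@3 ID@4 stall=2 (RAW on I1.r1 (WB@6)) EX@7 MEM@8 WB@9
I3 add r3 <- r1,r4: IF@4 ID@7 stall=2 (RAW on I2.r1 (WB@9)) EX@10 MEM@11 WB@12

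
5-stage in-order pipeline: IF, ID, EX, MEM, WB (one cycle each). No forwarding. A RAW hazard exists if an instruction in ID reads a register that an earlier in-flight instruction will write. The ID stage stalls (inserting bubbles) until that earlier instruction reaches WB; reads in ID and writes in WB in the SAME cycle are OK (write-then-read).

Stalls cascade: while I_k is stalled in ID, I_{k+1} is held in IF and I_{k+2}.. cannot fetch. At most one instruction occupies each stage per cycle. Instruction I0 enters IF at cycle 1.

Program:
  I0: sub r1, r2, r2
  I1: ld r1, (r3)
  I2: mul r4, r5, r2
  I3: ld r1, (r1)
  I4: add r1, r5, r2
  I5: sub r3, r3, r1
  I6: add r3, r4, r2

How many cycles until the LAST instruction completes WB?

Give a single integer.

I0 sub r1 <- r2,r2: IF@1 ID@2 stall=0 (-) EX@3 MEM@4 WB@5
I1 ld r1 <- r3: IF@2 ID@3 stall=0 (-) EX@4 MEM@5 WB@6
I2 mul r4 <- r5,r2: IF@3 ID@4 stall=0 (-) EX@5 MEM@6 WB@7
I3 ld r1 <- r1: IF@4 ID@5 stall=1 (RAW on I1.r1 (WB@6)) EX@7 MEM@8 WB@9
I4 add r1 <- r5,r2: IF@5 ID@7 stall=0 (-) EX@8 MEM@9 WB@10
I5 sub r3 <- r3,r1: IF@7 ID@8 stall=2 (RAW on I4.r1 (WB@10)) EX@11 MEM@12 WB@13
I6 add r3 <- r4,r2: IF@8 ID@11 stall=0 (-) EX@12 MEM@13 WB@14

Answer: 14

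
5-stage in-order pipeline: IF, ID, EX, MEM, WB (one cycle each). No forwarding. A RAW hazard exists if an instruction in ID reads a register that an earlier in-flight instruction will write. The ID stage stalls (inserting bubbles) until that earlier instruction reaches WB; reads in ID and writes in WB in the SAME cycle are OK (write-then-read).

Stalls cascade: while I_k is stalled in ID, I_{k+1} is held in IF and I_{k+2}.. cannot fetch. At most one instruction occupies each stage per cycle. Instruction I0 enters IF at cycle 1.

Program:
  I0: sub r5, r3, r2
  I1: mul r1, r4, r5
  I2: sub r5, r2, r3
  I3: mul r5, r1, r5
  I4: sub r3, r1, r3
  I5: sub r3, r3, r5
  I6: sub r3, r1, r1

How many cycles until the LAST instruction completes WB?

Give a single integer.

Answer: 17

Derivation:
I0 sub r5 <- r3,r2: IF@1 ID@2 stall=0 (-) EX@3 MEM@4 WB@5
I1 mul r1 <- r4,r5: IF@2 ID@3 stall=2 (RAW on I0.r5 (WB@5)) EX@6 MEM@7 WB@8
I2 sub r5 <- r2,r3: IF@3 ID@6 stall=0 (-) EX@7 MEM@8 WB@9
I3 mul r5 <- r1,r5: IF@6 ID@7 stall=2 (RAW on I2.r5 (WB@9)) EX@10 MEM@11 WB@12
I4 sub r3 <- r1,r3: IF@7 ID@10 stall=0 (-) EX@11 MEM@12 WB@13
I5 sub r3 <- r3,r5: IF@10 ID@11 stall=2 (RAW on I4.r3 (WB@13)) EX@14 MEM@15 WB@16
I6 sub r3 <- r1,r1: IF@11 ID@14 stall=0 (-) EX@15 MEM@16 WB@17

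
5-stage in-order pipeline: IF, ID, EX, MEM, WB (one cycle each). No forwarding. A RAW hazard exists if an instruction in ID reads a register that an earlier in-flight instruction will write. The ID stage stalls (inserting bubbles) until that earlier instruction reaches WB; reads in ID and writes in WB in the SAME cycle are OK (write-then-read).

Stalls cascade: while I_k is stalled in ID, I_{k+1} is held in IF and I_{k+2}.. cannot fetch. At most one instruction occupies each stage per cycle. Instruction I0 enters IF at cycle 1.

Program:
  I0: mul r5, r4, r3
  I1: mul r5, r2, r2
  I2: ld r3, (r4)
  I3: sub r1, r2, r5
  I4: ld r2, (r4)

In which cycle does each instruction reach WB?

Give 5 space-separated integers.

I0 mul r5 <- r4,r3: IF@1 ID@2 stall=0 (-) EX@3 MEM@4 WB@5
I1 mul r5 <- r2,r2: IF@2 ID@3 stall=0 (-) EX@4 MEM@5 WB@6
I2 ld r3 <- r4: IF@3 ID@4 stall=0 (-) EX@5 MEM@6 WB@7
I3 sub r1 <- r2,r5: IF@4 ID@5 stall=1 (RAW on I1.r5 (WB@6)) EX@7 MEM@8 WB@9
I4 ld r2 <- r4: IF@5 ID@7 stall=0 (-) EX@8 MEM@9 WB@10

Answer: 5 6 7 9 10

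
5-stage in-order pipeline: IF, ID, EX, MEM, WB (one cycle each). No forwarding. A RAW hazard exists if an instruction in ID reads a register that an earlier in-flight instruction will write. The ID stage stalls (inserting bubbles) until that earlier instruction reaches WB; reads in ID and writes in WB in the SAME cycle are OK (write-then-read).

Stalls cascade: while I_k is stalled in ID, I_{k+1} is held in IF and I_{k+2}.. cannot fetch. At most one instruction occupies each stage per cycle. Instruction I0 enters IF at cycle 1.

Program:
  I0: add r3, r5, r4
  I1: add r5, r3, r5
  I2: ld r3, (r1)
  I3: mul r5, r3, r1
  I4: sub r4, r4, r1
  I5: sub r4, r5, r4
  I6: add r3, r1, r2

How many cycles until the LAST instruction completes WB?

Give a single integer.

Answer: 17

Derivation:
I0 add r3 <- r5,r4: IF@1 ID@2 stall=0 (-) EX@3 MEM@4 WB@5
I1 add r5 <- r3,r5: IF@2 ID@3 stall=2 (RAW on I0.r3 (WB@5)) EX@6 MEM@7 WB@8
I2 ld r3 <- r1: IF@3 ID@6 stall=0 (-) EX@7 MEM@8 WB@9
I3 mul r5 <- r3,r1: IF@6 ID@7 stall=2 (RAW on I2.r3 (WB@9)) EX@10 MEM@11 WB@12
I4 sub r4 <- r4,r1: IF@7 ID@10 stall=0 (-) EX@11 MEM@12 WB@13
I5 sub r4 <- r5,r4: IF@10 ID@11 stall=2 (RAW on I4.r4 (WB@13)) EX@14 MEM@15 WB@16
I6 add r3 <- r1,r2: IF@11 ID@14 stall=0 (-) EX@15 MEM@16 WB@17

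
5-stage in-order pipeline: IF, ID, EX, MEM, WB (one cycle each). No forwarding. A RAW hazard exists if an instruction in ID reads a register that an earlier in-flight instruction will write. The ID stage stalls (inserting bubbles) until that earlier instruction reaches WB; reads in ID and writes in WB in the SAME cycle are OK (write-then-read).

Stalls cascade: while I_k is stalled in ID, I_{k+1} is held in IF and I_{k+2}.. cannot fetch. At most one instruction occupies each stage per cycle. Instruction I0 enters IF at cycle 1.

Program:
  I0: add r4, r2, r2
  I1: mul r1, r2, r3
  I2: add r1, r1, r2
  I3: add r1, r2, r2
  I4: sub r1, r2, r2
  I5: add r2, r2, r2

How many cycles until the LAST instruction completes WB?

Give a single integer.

Answer: 12

Derivation:
I0 add r4 <- r2,r2: IF@1 ID@2 stall=0 (-) EX@3 MEM@4 WB@5
I1 mul r1 <- r2,r3: IF@2 ID@3 stall=0 (-) EX@4 MEM@5 WB@6
I2 add r1 <- r1,r2: IF@3 ID@4 stall=2 (RAW on I1.r1 (WB@6)) EX@7 MEM@8 WB@9
I3 add r1 <- r2,r2: IF@4 ID@7 stall=0 (-) EX@8 MEM@9 WB@10
I4 sub r1 <- r2,r2: IF@7 ID@8 stall=0 (-) EX@9 MEM@10 WB@11
I5 add r2 <- r2,r2: IF@8 ID@9 stall=0 (-) EX@10 MEM@11 WB@12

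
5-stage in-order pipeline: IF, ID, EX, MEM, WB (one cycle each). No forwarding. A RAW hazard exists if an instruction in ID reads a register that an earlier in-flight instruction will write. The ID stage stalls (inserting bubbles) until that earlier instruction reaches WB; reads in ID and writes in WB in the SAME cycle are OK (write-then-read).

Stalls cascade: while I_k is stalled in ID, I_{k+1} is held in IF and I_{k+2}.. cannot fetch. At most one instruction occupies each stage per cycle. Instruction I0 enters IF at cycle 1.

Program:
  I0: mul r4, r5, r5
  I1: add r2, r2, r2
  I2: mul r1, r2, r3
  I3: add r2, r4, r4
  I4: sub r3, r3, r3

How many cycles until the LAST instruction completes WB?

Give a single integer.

Answer: 11

Derivation:
I0 mul r4 <- r5,r5: IF@1 ID@2 stall=0 (-) EX@3 MEM@4 WB@5
I1 add r2 <- r2,r2: IF@2 ID@3 stall=0 (-) EX@4 MEM@5 WB@6
I2 mul r1 <- r2,r3: IF@3 ID@4 stall=2 (RAW on I1.r2 (WB@6)) EX@7 MEM@8 WB@9
I3 add r2 <- r4,r4: IF@4 ID@7 stall=0 (-) EX@8 MEM@9 WB@10
I4 sub r3 <- r3,r3: IF@7 ID@8 stall=0 (-) EX@9 MEM@10 WB@11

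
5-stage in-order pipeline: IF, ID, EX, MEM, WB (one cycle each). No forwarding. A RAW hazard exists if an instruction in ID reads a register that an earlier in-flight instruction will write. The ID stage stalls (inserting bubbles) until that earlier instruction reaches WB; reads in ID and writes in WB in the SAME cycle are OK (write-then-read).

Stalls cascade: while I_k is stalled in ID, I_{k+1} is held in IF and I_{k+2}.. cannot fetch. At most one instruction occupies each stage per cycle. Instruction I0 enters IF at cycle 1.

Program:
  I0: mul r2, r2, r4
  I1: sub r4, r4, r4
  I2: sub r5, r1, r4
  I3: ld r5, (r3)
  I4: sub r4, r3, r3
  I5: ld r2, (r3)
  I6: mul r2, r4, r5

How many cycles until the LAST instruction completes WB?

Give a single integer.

Answer: 14

Derivation:
I0 mul r2 <- r2,r4: IF@1 ID@2 stall=0 (-) EX@3 MEM@4 WB@5
I1 sub r4 <- r4,r4: IF@2 ID@3 stall=0 (-) EX@4 MEM@5 WB@6
I2 sub r5 <- r1,r4: IF@3 ID@4 stall=2 (RAW on I1.r4 (WB@6)) EX@7 MEM@8 WB@9
I3 ld r5 <- r3: IF@4 ID@7 stall=0 (-) EX@8 MEM@9 WB@10
I4 sub r4 <- r3,r3: IF@7 ID@8 stall=0 (-) EX@9 MEM@10 WB@11
I5 ld r2 <- r3: IF@8 ID@9 stall=0 (-) EX@10 MEM@11 WB@12
I6 mul r2 <- r4,r5: IF@9 ID@10 stall=1 (RAW on I4.r4 (WB@11)) EX@12 MEM@13 WB@14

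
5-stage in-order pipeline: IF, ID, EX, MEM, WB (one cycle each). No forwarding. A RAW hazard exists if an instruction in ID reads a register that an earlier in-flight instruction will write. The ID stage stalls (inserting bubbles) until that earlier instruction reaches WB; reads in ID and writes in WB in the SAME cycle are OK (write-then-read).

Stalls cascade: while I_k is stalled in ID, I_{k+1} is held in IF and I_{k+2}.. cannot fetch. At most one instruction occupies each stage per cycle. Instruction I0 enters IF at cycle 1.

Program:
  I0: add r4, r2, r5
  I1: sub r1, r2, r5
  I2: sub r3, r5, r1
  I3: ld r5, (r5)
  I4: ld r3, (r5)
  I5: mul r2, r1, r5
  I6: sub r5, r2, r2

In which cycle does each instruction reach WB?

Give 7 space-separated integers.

I0 add r4 <- r2,r5: IF@1 ID@2 stall=0 (-) EX@3 MEM@4 WB@5
I1 sub r1 <- r2,r5: IF@2 ID@3 stall=0 (-) EX@4 MEM@5 WB@6
I2 sub r3 <- r5,r1: IF@3 ID@4 stall=2 (RAW on I1.r1 (WB@6)) EX@7 MEM@8 WB@9
I3 ld r5 <- r5: IF@4 ID@7 stall=0 (-) EX@8 MEM@9 WB@10
I4 ld r3 <- r5: IF@7 ID@8 stall=2 (RAW on I3.r5 (WB@10)) EX@11 MEM@12 WB@13
I5 mul r2 <- r1,r5: IF@8 ID@11 stall=0 (-) EX@12 MEM@13 WB@14
I6 sub r5 <- r2,r2: IF@11 ID@12 stall=2 (RAW on I5.r2 (WB@14)) EX@15 MEM@16 WB@17

Answer: 5 6 9 10 13 14 17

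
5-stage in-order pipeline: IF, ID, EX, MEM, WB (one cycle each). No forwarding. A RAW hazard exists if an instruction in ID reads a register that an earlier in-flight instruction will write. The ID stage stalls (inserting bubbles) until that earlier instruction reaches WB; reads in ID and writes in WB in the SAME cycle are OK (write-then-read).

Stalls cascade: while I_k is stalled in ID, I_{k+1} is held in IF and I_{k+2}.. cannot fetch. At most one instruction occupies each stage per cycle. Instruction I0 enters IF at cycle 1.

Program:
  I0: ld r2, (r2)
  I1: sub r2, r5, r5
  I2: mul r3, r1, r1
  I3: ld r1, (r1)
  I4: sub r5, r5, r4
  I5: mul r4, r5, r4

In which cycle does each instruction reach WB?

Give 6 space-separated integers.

Answer: 5 6 7 8 9 12

Derivation:
I0 ld r2 <- r2: IF@1 ID@2 stall=0 (-) EX@3 MEM@4 WB@5
I1 sub r2 <- r5,r5: IF@2 ID@3 stall=0 (-) EX@4 MEM@5 WB@6
I2 mul r3 <- r1,r1: IF@3 ID@4 stall=0 (-) EX@5 MEM@6 WB@7
I3 ld r1 <- r1: IF@4 ID@5 stall=0 (-) EX@6 MEM@7 WB@8
I4 sub r5 <- r5,r4: IF@5 ID@6 stall=0 (-) EX@7 MEM@8 WB@9
I5 mul r4 <- r5,r4: IF@6 ID@7 stall=2 (RAW on I4.r5 (WB@9)) EX@10 MEM@11 WB@12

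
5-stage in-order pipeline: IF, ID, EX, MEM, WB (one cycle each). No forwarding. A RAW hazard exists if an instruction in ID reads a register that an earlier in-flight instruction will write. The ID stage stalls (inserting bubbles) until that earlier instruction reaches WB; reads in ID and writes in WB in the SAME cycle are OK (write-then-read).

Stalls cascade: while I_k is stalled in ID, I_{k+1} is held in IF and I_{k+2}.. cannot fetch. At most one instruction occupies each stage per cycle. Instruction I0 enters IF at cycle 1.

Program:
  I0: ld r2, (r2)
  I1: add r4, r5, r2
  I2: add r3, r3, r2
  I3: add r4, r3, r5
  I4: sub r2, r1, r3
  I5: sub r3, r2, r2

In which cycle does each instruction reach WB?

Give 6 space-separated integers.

Answer: 5 8 9 12 13 16

Derivation:
I0 ld r2 <- r2: IF@1 ID@2 stall=0 (-) EX@3 MEM@4 WB@5
I1 add r4 <- r5,r2: IF@2 ID@3 stall=2 (RAW on I0.r2 (WB@5)) EX@6 MEM@7 WB@8
I2 add r3 <- r3,r2: IF@3 ID@6 stall=0 (-) EX@7 MEM@8 WB@9
I3 add r4 <- r3,r5: IF@6 ID@7 stall=2 (RAW on I2.r3 (WB@9)) EX@10 MEM@11 WB@12
I4 sub r2 <- r1,r3: IF@7 ID@10 stall=0 (-) EX@11 MEM@12 WB@13
I5 sub r3 <- r2,r2: IF@10 ID@11 stall=2 (RAW on I4.r2 (WB@13)) EX@14 MEM@15 WB@16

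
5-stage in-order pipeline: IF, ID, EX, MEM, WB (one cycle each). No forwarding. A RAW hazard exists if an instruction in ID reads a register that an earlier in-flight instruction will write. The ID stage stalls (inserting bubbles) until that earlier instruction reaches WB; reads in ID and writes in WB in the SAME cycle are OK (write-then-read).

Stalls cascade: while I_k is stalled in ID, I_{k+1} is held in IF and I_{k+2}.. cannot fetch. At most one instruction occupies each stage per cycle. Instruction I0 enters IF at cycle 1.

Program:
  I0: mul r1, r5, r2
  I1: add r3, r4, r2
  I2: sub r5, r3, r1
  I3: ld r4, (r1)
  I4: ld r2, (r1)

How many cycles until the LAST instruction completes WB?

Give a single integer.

I0 mul r1 <- r5,r2: IF@1 ID@2 stall=0 (-) EX@3 MEM@4 WB@5
I1 add r3 <- r4,r2: IF@2 ID@3 stall=0 (-) EX@4 MEM@5 WB@6
I2 sub r5 <- r3,r1: IF@3 ID@4 stall=2 (RAW on I1.r3 (WB@6)) EX@7 MEM@8 WB@9
I3 ld r4 <- r1: IF@4 ID@7 stall=0 (-) EX@8 MEM@9 WB@10
I4 ld r2 <- r1: IF@7 ID@8 stall=0 (-) EX@9 MEM@10 WB@11

Answer: 11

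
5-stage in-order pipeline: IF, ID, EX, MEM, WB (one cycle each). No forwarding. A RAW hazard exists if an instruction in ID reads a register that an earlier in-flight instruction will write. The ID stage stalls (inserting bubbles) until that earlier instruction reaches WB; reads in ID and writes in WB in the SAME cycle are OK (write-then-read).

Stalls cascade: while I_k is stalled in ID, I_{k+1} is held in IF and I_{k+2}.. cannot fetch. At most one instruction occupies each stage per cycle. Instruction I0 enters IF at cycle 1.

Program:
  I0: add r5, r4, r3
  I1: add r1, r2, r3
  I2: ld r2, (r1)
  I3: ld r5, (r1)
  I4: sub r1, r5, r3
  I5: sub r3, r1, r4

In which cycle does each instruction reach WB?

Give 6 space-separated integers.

I0 add r5 <- r4,r3: IF@1 ID@2 stall=0 (-) EX@3 MEM@4 WB@5
I1 add r1 <- r2,r3: IF@2 ID@3 stall=0 (-) EX@4 MEM@5 WB@6
I2 ld r2 <- r1: IF@3 ID@4 stall=2 (RAW on I1.r1 (WB@6)) EX@7 MEM@8 WB@9
I3 ld r5 <- r1: IF@4 ID@7 stall=0 (-) EX@8 MEM@9 WB@10
I4 sub r1 <- r5,r3: IF@7 ID@8 stall=2 (RAW on I3.r5 (WB@10)) EX@11 MEM@12 WB@13
I5 sub r3 <- r1,r4: IF@8 ID@11 stall=2 (RAW on I4.r1 (WB@13)) EX@14 MEM@15 WB@16

Answer: 5 6 9 10 13 16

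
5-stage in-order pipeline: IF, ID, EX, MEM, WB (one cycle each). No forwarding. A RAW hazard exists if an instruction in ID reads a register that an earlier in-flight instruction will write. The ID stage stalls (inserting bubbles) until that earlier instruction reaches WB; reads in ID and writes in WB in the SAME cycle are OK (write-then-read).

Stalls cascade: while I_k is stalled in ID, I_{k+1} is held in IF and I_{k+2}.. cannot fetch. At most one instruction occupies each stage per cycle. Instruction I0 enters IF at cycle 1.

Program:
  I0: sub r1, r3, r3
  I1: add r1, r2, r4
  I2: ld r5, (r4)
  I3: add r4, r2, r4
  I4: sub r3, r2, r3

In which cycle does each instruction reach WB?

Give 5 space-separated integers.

I0 sub r1 <- r3,r3: IF@1 ID@2 stall=0 (-) EX@3 MEM@4 WB@5
I1 add r1 <- r2,r4: IF@2 ID@3 stall=0 (-) EX@4 MEM@5 WB@6
I2 ld r5 <- r4: IF@3 ID@4 stall=0 (-) EX@5 MEM@6 WB@7
I3 add r4 <- r2,r4: IF@4 ID@5 stall=0 (-) EX@6 MEM@7 WB@8
I4 sub r3 <- r2,r3: IF@5 ID@6 stall=0 (-) EX@7 MEM@8 WB@9

Answer: 5 6 7 8 9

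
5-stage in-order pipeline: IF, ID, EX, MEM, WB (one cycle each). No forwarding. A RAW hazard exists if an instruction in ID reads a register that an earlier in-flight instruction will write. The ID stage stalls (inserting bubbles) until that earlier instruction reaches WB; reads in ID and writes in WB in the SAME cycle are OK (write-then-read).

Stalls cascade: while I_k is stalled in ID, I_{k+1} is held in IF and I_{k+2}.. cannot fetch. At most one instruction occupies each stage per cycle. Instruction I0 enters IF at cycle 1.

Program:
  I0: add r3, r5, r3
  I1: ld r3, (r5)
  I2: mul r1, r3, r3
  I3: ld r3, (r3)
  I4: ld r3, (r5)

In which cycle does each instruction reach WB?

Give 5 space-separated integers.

I0 add r3 <- r5,r3: IF@1 ID@2 stall=0 (-) EX@3 MEM@4 WB@5
I1 ld r3 <- r5: IF@2 ID@3 stall=0 (-) EX@4 MEM@5 WB@6
I2 mul r1 <- r3,r3: IF@3 ID@4 stall=2 (RAW on I1.r3 (WB@6)) EX@7 MEM@8 WB@9
I3 ld r3 <- r3: IF@4 ID@7 stall=0 (-) EX@8 MEM@9 WB@10
I4 ld r3 <- r5: IF@7 ID@8 stall=0 (-) EX@9 MEM@10 WB@11

Answer: 5 6 9 10 11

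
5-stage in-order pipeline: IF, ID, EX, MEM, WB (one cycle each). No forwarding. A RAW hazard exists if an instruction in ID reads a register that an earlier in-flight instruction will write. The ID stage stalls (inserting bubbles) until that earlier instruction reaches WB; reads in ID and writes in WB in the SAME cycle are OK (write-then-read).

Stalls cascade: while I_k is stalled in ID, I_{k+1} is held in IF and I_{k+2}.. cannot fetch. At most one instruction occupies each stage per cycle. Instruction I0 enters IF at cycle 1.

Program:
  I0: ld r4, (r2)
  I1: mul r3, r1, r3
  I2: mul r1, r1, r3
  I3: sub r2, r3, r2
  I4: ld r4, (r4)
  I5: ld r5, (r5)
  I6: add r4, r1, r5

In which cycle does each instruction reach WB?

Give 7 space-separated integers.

I0 ld r4 <- r2: IF@1 ID@2 stall=0 (-) EX@3 MEM@4 WB@5
I1 mul r3 <- r1,r3: IF@2 ID@3 stall=0 (-) EX@4 MEM@5 WB@6
I2 mul r1 <- r1,r3: IF@3 ID@4 stall=2 (RAW on I1.r3 (WB@6)) EX@7 MEM@8 WB@9
I3 sub r2 <- r3,r2: IF@4 ID@7 stall=0 (-) EX@8 MEM@9 WB@10
I4 ld r4 <- r4: IF@7 ID@8 stall=0 (-) EX@9 MEM@10 WB@11
I5 ld r5 <- r5: IF@8 ID@9 stall=0 (-) EX@10 MEM@11 WB@12
I6 add r4 <- r1,r5: IF@9 ID@10 stall=2 (RAW on I5.r5 (WB@12)) EX@13 MEM@14 WB@15

Answer: 5 6 9 10 11 12 15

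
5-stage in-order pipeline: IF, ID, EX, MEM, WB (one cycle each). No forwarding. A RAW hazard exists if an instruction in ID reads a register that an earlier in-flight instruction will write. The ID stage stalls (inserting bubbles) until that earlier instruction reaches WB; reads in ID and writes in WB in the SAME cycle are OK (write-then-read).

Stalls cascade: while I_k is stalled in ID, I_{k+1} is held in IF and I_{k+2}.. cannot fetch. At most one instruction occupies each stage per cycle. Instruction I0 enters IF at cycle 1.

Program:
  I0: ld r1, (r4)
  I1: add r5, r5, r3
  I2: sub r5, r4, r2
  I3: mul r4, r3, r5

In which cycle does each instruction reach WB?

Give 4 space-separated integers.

I0 ld r1 <- r4: IF@1 ID@2 stall=0 (-) EX@3 MEM@4 WB@5
I1 add r5 <- r5,r3: IF@2 ID@3 stall=0 (-) EX@4 MEM@5 WB@6
I2 sub r5 <- r4,r2: IF@3 ID@4 stall=0 (-) EX@5 MEM@6 WB@7
I3 mul r4 <- r3,r5: IF@4 ID@5 stall=2 (RAW on I2.r5 (WB@7)) EX@8 MEM@9 WB@10

Answer: 5 6 7 10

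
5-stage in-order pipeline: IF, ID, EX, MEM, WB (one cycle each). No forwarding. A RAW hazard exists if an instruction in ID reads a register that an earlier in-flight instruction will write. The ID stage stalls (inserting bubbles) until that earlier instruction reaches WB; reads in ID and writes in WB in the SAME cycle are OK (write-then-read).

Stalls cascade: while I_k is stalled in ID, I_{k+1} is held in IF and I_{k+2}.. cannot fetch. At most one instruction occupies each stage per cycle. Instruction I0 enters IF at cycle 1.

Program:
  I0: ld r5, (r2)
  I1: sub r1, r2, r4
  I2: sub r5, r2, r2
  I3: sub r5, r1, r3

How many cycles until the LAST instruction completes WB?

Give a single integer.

Answer: 9

Derivation:
I0 ld r5 <- r2: IF@1 ID@2 stall=0 (-) EX@3 MEM@4 WB@5
I1 sub r1 <- r2,r4: IF@2 ID@3 stall=0 (-) EX@4 MEM@5 WB@6
I2 sub r5 <- r2,r2: IF@3 ID@4 stall=0 (-) EX@5 MEM@6 WB@7
I3 sub r5 <- r1,r3: IF@4 ID@5 stall=1 (RAW on I1.r1 (WB@6)) EX@7 MEM@8 WB@9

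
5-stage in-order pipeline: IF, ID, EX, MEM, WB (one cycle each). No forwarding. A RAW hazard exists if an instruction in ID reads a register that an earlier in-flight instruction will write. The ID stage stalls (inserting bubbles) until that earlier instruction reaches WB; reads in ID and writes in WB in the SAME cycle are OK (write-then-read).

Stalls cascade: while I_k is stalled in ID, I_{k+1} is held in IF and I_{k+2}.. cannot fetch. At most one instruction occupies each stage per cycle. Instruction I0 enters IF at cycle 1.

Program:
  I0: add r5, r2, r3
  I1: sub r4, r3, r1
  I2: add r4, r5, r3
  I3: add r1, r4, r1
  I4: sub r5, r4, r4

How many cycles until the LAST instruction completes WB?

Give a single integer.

I0 add r5 <- r2,r3: IF@1 ID@2 stall=0 (-) EX@3 MEM@4 WB@5
I1 sub r4 <- r3,r1: IF@2 ID@3 stall=0 (-) EX@4 MEM@5 WB@6
I2 add r4 <- r5,r3: IF@3 ID@4 stall=1 (RAW on I0.r5 (WB@5)) EX@6 MEM@7 WB@8
I3 add r1 <- r4,r1: IF@4 ID@6 stall=2 (RAW on I2.r4 (WB@8)) EX@9 MEM@10 WB@11
I4 sub r5 <- r4,r4: IF@6 ID@9 stall=0 (-) EX@10 MEM@11 WB@12

Answer: 12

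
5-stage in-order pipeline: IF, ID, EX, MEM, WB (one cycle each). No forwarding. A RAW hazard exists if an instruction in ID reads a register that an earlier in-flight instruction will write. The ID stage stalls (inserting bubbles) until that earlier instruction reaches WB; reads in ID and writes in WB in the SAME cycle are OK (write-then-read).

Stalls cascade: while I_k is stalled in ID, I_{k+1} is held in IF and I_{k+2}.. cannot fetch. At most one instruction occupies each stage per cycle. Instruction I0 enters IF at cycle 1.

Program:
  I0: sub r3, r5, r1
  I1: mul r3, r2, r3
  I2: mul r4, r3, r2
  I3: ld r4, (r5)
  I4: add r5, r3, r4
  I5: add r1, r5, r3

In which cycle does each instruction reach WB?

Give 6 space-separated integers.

Answer: 5 8 11 12 15 18

Derivation:
I0 sub r3 <- r5,r1: IF@1 ID@2 stall=0 (-) EX@3 MEM@4 WB@5
I1 mul r3 <- r2,r3: IF@2 ID@3 stall=2 (RAW on I0.r3 (WB@5)) EX@6 MEM@7 WB@8
I2 mul r4 <- r3,r2: IF@3 ID@6 stall=2 (RAW on I1.r3 (WB@8)) EX@9 MEM@10 WB@11
I3 ld r4 <- r5: IF@6 ID@9 stall=0 (-) EX@10 MEM@11 WB@12
I4 add r5 <- r3,r4: IF@9 ID@10 stall=2 (RAW on I3.r4 (WB@12)) EX@13 MEM@14 WB@15
I5 add r1 <- r5,r3: IF@10 ID@13 stall=2 (RAW on I4.r5 (WB@15)) EX@16 MEM@17 WB@18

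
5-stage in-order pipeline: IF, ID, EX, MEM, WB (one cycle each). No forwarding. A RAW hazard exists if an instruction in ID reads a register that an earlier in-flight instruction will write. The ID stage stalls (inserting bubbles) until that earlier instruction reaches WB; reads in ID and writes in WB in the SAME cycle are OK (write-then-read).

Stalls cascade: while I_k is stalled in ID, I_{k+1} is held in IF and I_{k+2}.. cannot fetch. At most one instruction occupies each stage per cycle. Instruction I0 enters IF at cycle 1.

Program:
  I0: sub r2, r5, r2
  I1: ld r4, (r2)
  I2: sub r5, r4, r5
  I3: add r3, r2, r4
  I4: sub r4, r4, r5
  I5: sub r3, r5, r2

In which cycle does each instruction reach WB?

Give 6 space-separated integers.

Answer: 5 8 11 12 14 15

Derivation:
I0 sub r2 <- r5,r2: IF@1 ID@2 stall=0 (-) EX@3 MEM@4 WB@5
I1 ld r4 <- r2: IF@2 ID@3 stall=2 (RAW on I0.r2 (WB@5)) EX@6 MEM@7 WB@8
I2 sub r5 <- r4,r5: IF@3 ID@6 stall=2 (RAW on I1.r4 (WB@8)) EX@9 MEM@10 WB@11
I3 add r3 <- r2,r4: IF@6 ID@9 stall=0 (-) EX@10 MEM@11 WB@12
I4 sub r4 <- r4,r5: IF@9 ID@10 stall=1 (RAW on I2.r5 (WB@11)) EX@12 MEM@13 WB@14
I5 sub r3 <- r5,r2: IF@10 ID@12 stall=0 (-) EX@13 MEM@14 WB@15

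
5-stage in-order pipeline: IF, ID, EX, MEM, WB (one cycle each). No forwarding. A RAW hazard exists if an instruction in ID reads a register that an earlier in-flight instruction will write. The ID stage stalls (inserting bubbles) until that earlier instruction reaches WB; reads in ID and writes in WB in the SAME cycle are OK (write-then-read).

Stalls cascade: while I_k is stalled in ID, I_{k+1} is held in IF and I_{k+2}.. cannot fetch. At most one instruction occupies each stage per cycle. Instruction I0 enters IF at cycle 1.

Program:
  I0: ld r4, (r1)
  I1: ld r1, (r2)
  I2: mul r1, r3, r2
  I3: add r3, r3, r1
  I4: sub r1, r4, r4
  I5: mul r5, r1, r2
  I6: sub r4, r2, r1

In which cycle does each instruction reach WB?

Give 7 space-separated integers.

I0 ld r4 <- r1: IF@1 ID@2 stall=0 (-) EX@3 MEM@4 WB@5
I1 ld r1 <- r2: IF@2 ID@3 stall=0 (-) EX@4 MEM@5 WB@6
I2 mul r1 <- r3,r2: IF@3 ID@4 stall=0 (-) EX@5 MEM@6 WB@7
I3 add r3 <- r3,r1: IF@4 ID@5 stall=2 (RAW on I2.r1 (WB@7)) EX@8 MEM@9 WB@10
I4 sub r1 <- r4,r4: IF@5 ID@8 stall=0 (-) EX@9 MEM@10 WB@11
I5 mul r5 <- r1,r2: IF@8 ID@9 stall=2 (RAW on I4.r1 (WB@11)) EX@12 MEM@13 WB@14
I6 sub r4 <- r2,r1: IF@9 ID@12 stall=0 (-) EX@13 MEM@14 WB@15

Answer: 5 6 7 10 11 14 15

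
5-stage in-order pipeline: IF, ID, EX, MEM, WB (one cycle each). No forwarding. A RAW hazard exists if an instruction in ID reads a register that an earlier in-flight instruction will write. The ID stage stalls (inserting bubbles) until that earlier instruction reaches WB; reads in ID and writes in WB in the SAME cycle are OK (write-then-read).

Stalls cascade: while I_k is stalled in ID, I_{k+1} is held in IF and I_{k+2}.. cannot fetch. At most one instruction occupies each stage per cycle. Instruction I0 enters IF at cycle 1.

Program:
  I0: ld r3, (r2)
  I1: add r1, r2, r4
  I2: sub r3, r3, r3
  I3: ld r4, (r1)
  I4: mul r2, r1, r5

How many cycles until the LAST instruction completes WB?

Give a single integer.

Answer: 10

Derivation:
I0 ld r3 <- r2: IF@1 ID@2 stall=0 (-) EX@3 MEM@4 WB@5
I1 add r1 <- r2,r4: IF@2 ID@3 stall=0 (-) EX@4 MEM@5 WB@6
I2 sub r3 <- r3,r3: IF@3 ID@4 stall=1 (RAW on I0.r3 (WB@5)) EX@6 MEM@7 WB@8
I3 ld r4 <- r1: IF@4 ID@6 stall=0 (-) EX@7 MEM@8 WB@9
I4 mul r2 <- r1,r5: IF@6 ID@7 stall=0 (-) EX@8 MEM@9 WB@10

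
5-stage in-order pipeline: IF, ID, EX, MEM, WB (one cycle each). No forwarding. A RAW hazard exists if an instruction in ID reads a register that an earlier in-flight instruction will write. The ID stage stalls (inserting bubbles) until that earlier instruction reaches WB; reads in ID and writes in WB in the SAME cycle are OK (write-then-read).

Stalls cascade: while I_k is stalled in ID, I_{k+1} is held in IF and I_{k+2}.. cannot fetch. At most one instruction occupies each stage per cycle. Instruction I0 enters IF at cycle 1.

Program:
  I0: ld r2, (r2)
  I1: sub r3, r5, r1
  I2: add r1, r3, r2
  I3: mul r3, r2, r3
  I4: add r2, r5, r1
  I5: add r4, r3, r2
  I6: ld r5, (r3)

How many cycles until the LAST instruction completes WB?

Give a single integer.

Answer: 16

Derivation:
I0 ld r2 <- r2: IF@1 ID@2 stall=0 (-) EX@3 MEM@4 WB@5
I1 sub r3 <- r5,r1: IF@2 ID@3 stall=0 (-) EX@4 MEM@5 WB@6
I2 add r1 <- r3,r2: IF@3 ID@4 stall=2 (RAW on I1.r3 (WB@6)) EX@7 MEM@8 WB@9
I3 mul r3 <- r2,r3: IF@4 ID@7 stall=0 (-) EX@8 MEM@9 WB@10
I4 add r2 <- r5,r1: IF@7 ID@8 stall=1 (RAW on I2.r1 (WB@9)) EX@10 MEM@11 WB@12
I5 add r4 <- r3,r2: IF@8 ID@10 stall=2 (RAW on I4.r2 (WB@12)) EX@13 MEM@14 WB@15
I6 ld r5 <- r3: IF@10 ID@13 stall=0 (-) EX@14 MEM@15 WB@16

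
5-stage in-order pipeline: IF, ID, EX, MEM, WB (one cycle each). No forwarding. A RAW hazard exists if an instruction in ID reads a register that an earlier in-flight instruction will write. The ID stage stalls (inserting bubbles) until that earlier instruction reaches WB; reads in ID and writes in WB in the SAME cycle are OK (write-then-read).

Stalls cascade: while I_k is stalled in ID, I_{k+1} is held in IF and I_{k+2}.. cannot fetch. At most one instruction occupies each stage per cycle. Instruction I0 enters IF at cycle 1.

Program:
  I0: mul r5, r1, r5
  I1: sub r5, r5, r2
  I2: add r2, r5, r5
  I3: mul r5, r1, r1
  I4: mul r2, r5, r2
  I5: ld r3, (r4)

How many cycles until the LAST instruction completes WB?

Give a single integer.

Answer: 16

Derivation:
I0 mul r5 <- r1,r5: IF@1 ID@2 stall=0 (-) EX@3 MEM@4 WB@5
I1 sub r5 <- r5,r2: IF@2 ID@3 stall=2 (RAW on I0.r5 (WB@5)) EX@6 MEM@7 WB@8
I2 add r2 <- r5,r5: IF@3 ID@6 stall=2 (RAW on I1.r5 (WB@8)) EX@9 MEM@10 WB@11
I3 mul r5 <- r1,r1: IF@6 ID@9 stall=0 (-) EX@10 MEM@11 WB@12
I4 mul r2 <- r5,r2: IF@9 ID@10 stall=2 (RAW on I3.r5 (WB@12)) EX@13 MEM@14 WB@15
I5 ld r3 <- r4: IF@10 ID@13 stall=0 (-) EX@14 MEM@15 WB@16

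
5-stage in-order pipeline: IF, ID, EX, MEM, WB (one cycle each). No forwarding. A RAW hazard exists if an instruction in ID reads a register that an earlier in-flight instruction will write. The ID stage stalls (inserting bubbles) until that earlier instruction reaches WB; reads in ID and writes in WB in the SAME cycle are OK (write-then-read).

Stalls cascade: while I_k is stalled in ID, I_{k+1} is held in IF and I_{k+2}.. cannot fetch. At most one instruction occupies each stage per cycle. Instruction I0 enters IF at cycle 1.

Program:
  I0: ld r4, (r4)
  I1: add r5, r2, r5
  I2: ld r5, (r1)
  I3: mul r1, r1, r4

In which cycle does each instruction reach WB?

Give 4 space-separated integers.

Answer: 5 6 7 8

Derivation:
I0 ld r4 <- r4: IF@1 ID@2 stall=0 (-) EX@3 MEM@4 WB@5
I1 add r5 <- r2,r5: IF@2 ID@3 stall=0 (-) EX@4 MEM@5 WB@6
I2 ld r5 <- r1: IF@3 ID@4 stall=0 (-) EX@5 MEM@6 WB@7
I3 mul r1 <- r1,r4: IF@4 ID@5 stall=0 (-) EX@6 MEM@7 WB@8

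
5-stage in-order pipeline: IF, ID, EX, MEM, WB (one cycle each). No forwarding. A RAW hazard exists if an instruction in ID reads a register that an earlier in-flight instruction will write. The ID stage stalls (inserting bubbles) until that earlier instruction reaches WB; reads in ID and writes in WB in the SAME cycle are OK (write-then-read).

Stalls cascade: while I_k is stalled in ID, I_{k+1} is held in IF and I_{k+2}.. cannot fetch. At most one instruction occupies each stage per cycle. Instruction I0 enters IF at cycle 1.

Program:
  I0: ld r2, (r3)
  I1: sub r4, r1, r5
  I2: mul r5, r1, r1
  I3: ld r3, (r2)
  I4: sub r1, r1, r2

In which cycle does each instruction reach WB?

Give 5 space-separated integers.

Answer: 5 6 7 8 9

Derivation:
I0 ld r2 <- r3: IF@1 ID@2 stall=0 (-) EX@3 MEM@4 WB@5
I1 sub r4 <- r1,r5: IF@2 ID@3 stall=0 (-) EX@4 MEM@5 WB@6
I2 mul r5 <- r1,r1: IF@3 ID@4 stall=0 (-) EX@5 MEM@6 WB@7
I3 ld r3 <- r2: IF@4 ID@5 stall=0 (-) EX@6 MEM@7 WB@8
I4 sub r1 <- r1,r2: IF@5 ID@6 stall=0 (-) EX@7 MEM@8 WB@9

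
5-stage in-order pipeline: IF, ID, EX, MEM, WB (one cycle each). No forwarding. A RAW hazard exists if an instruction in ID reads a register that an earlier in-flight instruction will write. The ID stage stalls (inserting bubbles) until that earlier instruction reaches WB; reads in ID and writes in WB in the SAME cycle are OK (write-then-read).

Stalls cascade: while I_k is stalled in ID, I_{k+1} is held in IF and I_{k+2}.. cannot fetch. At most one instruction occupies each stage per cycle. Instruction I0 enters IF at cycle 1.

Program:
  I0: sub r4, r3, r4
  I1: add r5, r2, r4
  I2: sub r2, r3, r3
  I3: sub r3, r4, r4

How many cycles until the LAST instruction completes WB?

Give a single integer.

Answer: 10

Derivation:
I0 sub r4 <- r3,r4: IF@1 ID@2 stall=0 (-) EX@3 MEM@4 WB@5
I1 add r5 <- r2,r4: IF@2 ID@3 stall=2 (RAW on I0.r4 (WB@5)) EX@6 MEM@7 WB@8
I2 sub r2 <- r3,r3: IF@3 ID@6 stall=0 (-) EX@7 MEM@8 WB@9
I3 sub r3 <- r4,r4: IF@6 ID@7 stall=0 (-) EX@8 MEM@9 WB@10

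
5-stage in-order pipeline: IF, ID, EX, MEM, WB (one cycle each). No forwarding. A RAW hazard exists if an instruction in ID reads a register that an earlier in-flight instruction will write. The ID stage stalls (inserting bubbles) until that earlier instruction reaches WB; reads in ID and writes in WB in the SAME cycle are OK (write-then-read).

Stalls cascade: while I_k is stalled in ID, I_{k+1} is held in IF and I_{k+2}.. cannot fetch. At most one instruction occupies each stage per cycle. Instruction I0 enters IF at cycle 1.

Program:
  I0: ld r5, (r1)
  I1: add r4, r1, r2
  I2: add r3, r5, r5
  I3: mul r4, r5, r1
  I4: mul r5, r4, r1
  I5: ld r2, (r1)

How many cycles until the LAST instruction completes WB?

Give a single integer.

Answer: 13

Derivation:
I0 ld r5 <- r1: IF@1 ID@2 stall=0 (-) EX@3 MEM@4 WB@5
I1 add r4 <- r1,r2: IF@2 ID@3 stall=0 (-) EX@4 MEM@5 WB@6
I2 add r3 <- r5,r5: IF@3 ID@4 stall=1 (RAW on I0.r5 (WB@5)) EX@6 MEM@7 WB@8
I3 mul r4 <- r5,r1: IF@4 ID@6 stall=0 (-) EX@7 MEM@8 WB@9
I4 mul r5 <- r4,r1: IF@6 ID@7 stall=2 (RAW on I3.r4 (WB@9)) EX@10 MEM@11 WB@12
I5 ld r2 <- r1: IF@7 ID@10 stall=0 (-) EX@11 MEM@12 WB@13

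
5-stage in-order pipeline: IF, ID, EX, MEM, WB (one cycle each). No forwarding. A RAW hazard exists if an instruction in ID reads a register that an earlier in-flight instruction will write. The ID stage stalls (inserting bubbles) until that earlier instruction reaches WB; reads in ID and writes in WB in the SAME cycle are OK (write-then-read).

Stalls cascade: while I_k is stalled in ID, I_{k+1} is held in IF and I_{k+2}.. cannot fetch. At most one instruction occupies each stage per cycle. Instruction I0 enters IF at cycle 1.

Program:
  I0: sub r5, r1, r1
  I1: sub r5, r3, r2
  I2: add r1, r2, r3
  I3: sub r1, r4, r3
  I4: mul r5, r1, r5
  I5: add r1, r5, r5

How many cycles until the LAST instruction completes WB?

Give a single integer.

I0 sub r5 <- r1,r1: IF@1 ID@2 stall=0 (-) EX@3 MEM@4 WB@5
I1 sub r5 <- r3,r2: IF@2 ID@3 stall=0 (-) EX@4 MEM@5 WB@6
I2 add r1 <- r2,r3: IF@3 ID@4 stall=0 (-) EX@5 MEM@6 WB@7
I3 sub r1 <- r4,r3: IF@4 ID@5 stall=0 (-) EX@6 MEM@7 WB@8
I4 mul r5 <- r1,r5: IF@5 ID@6 stall=2 (RAW on I3.r1 (WB@8)) EX@9 MEM@10 WB@11
I5 add r1 <- r5,r5: IF@6 ID@9 stall=2 (RAW on I4.r5 (WB@11)) EX@12 MEM@13 WB@14

Answer: 14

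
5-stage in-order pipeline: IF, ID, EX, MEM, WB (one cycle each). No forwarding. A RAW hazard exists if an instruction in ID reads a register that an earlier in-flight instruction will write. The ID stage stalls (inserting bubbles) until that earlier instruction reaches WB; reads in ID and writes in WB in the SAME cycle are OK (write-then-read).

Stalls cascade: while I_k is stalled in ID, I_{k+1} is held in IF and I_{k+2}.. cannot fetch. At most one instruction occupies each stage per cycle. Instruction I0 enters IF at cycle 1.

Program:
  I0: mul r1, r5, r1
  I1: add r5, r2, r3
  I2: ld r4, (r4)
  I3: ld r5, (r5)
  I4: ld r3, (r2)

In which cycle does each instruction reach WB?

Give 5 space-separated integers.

I0 mul r1 <- r5,r1: IF@1 ID@2 stall=0 (-) EX@3 MEM@4 WB@5
I1 add r5 <- r2,r3: IF@2 ID@3 stall=0 (-) EX@4 MEM@5 WB@6
I2 ld r4 <- r4: IF@3 ID@4 stall=0 (-) EX@5 MEM@6 WB@7
I3 ld r5 <- r5: IF@4 ID@5 stall=1 (RAW on I1.r5 (WB@6)) EX@7 MEM@8 WB@9
I4 ld r3 <- r2: IF@5 ID@7 stall=0 (-) EX@8 MEM@9 WB@10

Answer: 5 6 7 9 10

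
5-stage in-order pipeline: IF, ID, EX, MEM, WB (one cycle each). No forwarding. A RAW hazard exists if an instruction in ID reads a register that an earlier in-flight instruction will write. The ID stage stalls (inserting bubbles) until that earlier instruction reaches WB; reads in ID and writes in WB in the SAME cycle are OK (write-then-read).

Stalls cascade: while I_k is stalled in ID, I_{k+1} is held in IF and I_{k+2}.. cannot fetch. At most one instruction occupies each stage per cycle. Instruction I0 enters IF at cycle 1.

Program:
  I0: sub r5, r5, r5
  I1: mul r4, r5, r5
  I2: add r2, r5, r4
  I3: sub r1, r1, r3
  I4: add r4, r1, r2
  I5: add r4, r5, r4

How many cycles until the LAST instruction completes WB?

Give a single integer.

I0 sub r5 <- r5,r5: IF@1 ID@2 stall=0 (-) EX@3 MEM@4 WB@5
I1 mul r4 <- r5,r5: IF@2 ID@3 stall=2 (RAW on I0.r5 (WB@5)) EX@6 MEM@7 WB@8
I2 add r2 <- r5,r4: IF@3 ID@6 stall=2 (RAW on I1.r4 (WB@8)) EX@9 MEM@10 WB@11
I3 sub r1 <- r1,r3: IF@6 ID@9 stall=0 (-) EX@10 MEM@11 WB@12
I4 add r4 <- r1,r2: IF@9 ID@10 stall=2 (RAW on I3.r1 (WB@12)) EX@13 MEM@14 WB@15
I5 add r4 <- r5,r4: IF@10 ID@13 stall=2 (RAW on I4.r4 (WB@15)) EX@16 MEM@17 WB@18

Answer: 18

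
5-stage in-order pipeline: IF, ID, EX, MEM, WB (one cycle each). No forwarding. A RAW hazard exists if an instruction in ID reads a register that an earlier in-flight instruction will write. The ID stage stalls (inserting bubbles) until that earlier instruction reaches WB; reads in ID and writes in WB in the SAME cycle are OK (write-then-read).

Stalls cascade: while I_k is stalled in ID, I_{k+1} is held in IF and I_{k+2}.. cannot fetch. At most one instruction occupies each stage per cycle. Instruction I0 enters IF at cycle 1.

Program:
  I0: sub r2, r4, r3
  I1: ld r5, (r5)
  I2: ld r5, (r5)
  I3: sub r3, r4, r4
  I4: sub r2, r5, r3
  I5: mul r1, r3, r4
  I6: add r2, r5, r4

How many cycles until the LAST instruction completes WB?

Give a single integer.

Answer: 15

Derivation:
I0 sub r2 <- r4,r3: IF@1 ID@2 stall=0 (-) EX@3 MEM@4 WB@5
I1 ld r5 <- r5: IF@2 ID@3 stall=0 (-) EX@4 MEM@5 WB@6
I2 ld r5 <- r5: IF@3 ID@4 stall=2 (RAW on I1.r5 (WB@6)) EX@7 MEM@8 WB@9
I3 sub r3 <- r4,r4: IF@4 ID@7 stall=0 (-) EX@8 MEM@9 WB@10
I4 sub r2 <- r5,r3: IF@7 ID@8 stall=2 (RAW on I3.r3 (WB@10)) EX@11 MEM@12 WB@13
I5 mul r1 <- r3,r4: IF@8 ID@11 stall=0 (-) EX@12 MEM@13 WB@14
I6 add r2 <- r5,r4: IF@11 ID@12 stall=0 (-) EX@13 MEM@14 WB@15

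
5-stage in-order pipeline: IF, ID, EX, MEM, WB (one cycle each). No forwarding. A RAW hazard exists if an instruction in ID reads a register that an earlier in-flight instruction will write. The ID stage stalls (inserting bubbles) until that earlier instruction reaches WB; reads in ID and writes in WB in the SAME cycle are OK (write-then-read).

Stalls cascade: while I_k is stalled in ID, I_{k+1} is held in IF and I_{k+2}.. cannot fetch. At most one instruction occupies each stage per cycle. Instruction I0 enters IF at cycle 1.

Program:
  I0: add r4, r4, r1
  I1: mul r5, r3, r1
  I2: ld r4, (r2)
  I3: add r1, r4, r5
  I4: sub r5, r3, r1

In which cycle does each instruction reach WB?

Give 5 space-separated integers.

Answer: 5 6 7 10 13

Derivation:
I0 add r4 <- r4,r1: IF@1 ID@2 stall=0 (-) EX@3 MEM@4 WB@5
I1 mul r5 <- r3,r1: IF@2 ID@3 stall=0 (-) EX@4 MEM@5 WB@6
I2 ld r4 <- r2: IF@3 ID@4 stall=0 (-) EX@5 MEM@6 WB@7
I3 add r1 <- r4,r5: IF@4 ID@5 stall=2 (RAW on I2.r4 (WB@7)) EX@8 MEM@9 WB@10
I4 sub r5 <- r3,r1: IF@5 ID@8 stall=2 (RAW on I3.r1 (WB@10)) EX@11 MEM@12 WB@13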